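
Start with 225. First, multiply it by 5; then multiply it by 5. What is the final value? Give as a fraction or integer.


Start with 225.
Step 1: Multiply by 5: 225 * 5 = 1125
Step 2: Multiply by 5: 1125 * 5 = 5625
Final result = 5625

5625


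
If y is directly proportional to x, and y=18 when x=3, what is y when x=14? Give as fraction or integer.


Direct proportion: y = kx
Find k: k = 18/3 = 6
Compute y at x=14: y = 6 * 14
y = 84

84


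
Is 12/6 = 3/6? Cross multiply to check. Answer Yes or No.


Cross multiply to check 12/6 = 3/6
Left cross product: 12 * 6 = 72
Right cross product: 6 * 3 = 18
72 != 18
Not equal, so proportions differ => No

No


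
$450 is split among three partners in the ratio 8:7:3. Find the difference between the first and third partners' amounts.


Total parts = 8 + 7 + 3 = 18
Value per part = 450 / 18 = 25
Shares: 8*25=200, 7*25=175, 3*25=75
First share = 200, third share = 75
Difference = |200 - 75| = 125

125


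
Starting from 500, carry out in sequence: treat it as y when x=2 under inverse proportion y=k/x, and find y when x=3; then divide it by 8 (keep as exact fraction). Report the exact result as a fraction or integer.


Start with 500.
Step 1: Inverse prop: k = (500)*2; new y = k/3 = 500*2/3 = 1000/3
Step 2: Divide by 8: 1000/3 / 8 = 125/3
Final result = 125/3

125/3


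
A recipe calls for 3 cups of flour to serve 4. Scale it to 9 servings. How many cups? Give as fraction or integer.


Original: 3 cups for 4 servings
Target servings = 9
Scaling factor = 9/4
New amount = 3 * 9/4
= 27/4
= 27/4 cups

27/4


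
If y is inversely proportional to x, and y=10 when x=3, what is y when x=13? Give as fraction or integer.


Inverse proportion: y = k/x
Find k: k = 3 * 10 = 30
Compute y at x=13: y = 30/13
y = 30/13

30/13


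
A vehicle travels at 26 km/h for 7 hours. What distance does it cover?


Using distance = speed * time
Speed = 26 km/h
Time = 7 hours
Distance = 26 * 7
= 182 km

182


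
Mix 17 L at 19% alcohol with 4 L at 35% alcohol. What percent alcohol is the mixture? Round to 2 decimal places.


Solute in mixture 1 = 19% of 17 L = 17*19/100 = 323/100 L
Solute in mixture 2 = 35% of 4 L = 4*35/100 = 7/5 L
Total solute = 323/100 + 7/5 = 463/100 L
Total volume = 17 + 4 = 21 L
Final concentration = 463/100/21 * 100 = 22.05%

22.05


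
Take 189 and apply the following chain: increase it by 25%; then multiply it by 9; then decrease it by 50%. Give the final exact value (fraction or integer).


Start with 189.
Step 1: Increase by 25%: 189 * 125/100 = 945/4
Step 2: Multiply by 9: 945/4 * 9 = 8505/4
Step 3: Decrease by 50%: 8505/4 * 50/100 = 8505/8
Final result = 8505/8

8505/8


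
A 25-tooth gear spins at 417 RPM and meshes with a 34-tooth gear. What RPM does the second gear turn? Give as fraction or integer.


Gear ratio: teeth_A * RPM_A = teeth_B * RPM_B
25 * 417 = 34 * RPM_B
10425 = 34 * RPM_B
RPM_B = 10425 / 34
RPM_B = 10425/34

10425/34


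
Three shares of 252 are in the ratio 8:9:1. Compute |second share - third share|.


Total parts = 8 + 9 + 1 = 18
Value per part = 252 / 18 = 14
Shares: 8*14=112, 9*14=126, 1*14=14
Second share = 126, third share = 14
Difference = |126 - 14| = 112

112


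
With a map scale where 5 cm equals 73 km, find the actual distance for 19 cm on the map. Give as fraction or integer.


Map scale: 5 cm = 73 km
Measured distance on map = 19 cm
Set up proportion: 19 * 73 / 5
= 1387 / 5
= 1387/5 km

1387/5


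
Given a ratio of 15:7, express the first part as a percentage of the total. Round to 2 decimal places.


Total parts = 15 + 7 = 22
First part fraction = 15/22
Percentage = (15/22) * 100
= 0.681818 * 100
= 68.18%

68.18


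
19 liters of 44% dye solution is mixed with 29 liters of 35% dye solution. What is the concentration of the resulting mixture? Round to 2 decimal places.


Solute in mixture 1 = 44% of 19 L = 19*44/100 = 209/25 L
Solute in mixture 2 = 35% of 29 L = 29*35/100 = 203/20 L
Total solute = 209/25 + 203/20 = 1851/100 L
Total volume = 19 + 29 = 48 L
Final concentration = 1851/100/48 * 100 = 38.56%

38.56


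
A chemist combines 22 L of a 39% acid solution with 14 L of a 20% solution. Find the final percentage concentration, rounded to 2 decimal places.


Solute in mixture 1 = 39% of 22 L = 22*39/100 = 429/50 L
Solute in mixture 2 = 20% of 14 L = 14*20/100 = 14/5 L
Total solute = 429/50 + 14/5 = 569/50 L
Total volume = 22 + 14 = 36 L
Final concentration = 569/50/36 * 100 = 31.61%

31.61


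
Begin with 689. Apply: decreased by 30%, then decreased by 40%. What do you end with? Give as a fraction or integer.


Start: 689
Step 1: decrease by 30% => multiply by 70/100
  689 * 70/100 = 4823/10
Step 2: decrease by 40% => multiply by 60/100
  4823/10 * 60/100 = 14469/50
Final value = 14469/50

14469/50


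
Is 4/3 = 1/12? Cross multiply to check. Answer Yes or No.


Cross multiply to check 4/3 = 1/12
Left cross product: 4 * 12 = 48
Right cross product: 3 * 1 = 3
48 != 3
Not equal, so proportions differ => No

No


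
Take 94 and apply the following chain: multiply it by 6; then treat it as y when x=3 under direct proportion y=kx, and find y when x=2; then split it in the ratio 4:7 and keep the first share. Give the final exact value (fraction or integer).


Start with 94.
Step 1: Multiply by 6: 94 * 6 = 564
Step 2: Direct prop: k = (564)/3; new y = k*2 = 564*2/3 = 376
Step 3: Split 4:7, first share = 376 * 4/11 = 1504/11
Final result = 1504/11

1504/11


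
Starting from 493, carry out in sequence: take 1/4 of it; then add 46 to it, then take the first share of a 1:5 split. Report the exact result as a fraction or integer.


Start with 493.
Step 1: Take 1/4: 493 * 1/4 = 493/4
Step 2: Add 46: 493/4+46=677/4; split 1:5 first = 677/4*1/6 = 677/24
Final result = 677/24

677/24


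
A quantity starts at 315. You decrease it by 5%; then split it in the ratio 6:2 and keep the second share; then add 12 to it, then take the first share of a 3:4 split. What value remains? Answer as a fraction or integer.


Start with 315.
Step 1: Decrease by 5%: 315 * 95/100 = 1197/4
Step 2: Split 6:2, second share = 1197/4 * 2/8 = 1197/16
Step 3: Add 12: 1197/16+12=1389/16; split 3:4 first = 1389/16*3/7 = 4167/112
Final result = 4167/112

4167/112


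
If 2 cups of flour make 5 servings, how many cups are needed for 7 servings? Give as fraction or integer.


Original: 2 cups for 5 servings
Target servings = 7
Scaling factor = 7/5
New amount = 2 * 7/5
= 14/5
= 14/5 cups

14/5


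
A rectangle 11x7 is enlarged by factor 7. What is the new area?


Original dimensions: 11 x 7
Enlargement factor = 7
New width = 11 * 7 = 77
New height = 7 * 7 = 49
New area = 77 * 49 = 3773

3773


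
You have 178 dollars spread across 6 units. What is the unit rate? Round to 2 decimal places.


Total dollars = 178
Number of units = 6
Unit rate = 178 / 6
= 29.67 dollars per unit

29.67


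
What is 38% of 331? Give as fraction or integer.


Compute 38% of 331
Convert percentage: 38% = 38/100
Multiply: 331 * 38/100
= 12578/100
= 6289/50

6289/50


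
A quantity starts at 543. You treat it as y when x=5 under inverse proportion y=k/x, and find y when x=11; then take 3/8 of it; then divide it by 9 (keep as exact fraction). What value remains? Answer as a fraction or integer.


Start with 543.
Step 1: Inverse prop: k = (543)*5; new y = k/11 = 543*5/11 = 2715/11
Step 2: Take 3/8: 2715/11 * 3/8 = 8145/88
Step 3: Divide by 9: 8145/88 / 9 = 905/88
Final result = 905/88

905/88


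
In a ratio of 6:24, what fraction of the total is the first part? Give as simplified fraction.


Total parts = 6 + 24 = 30
First part fraction = 6/30
Simplify: 6/30 = 1/5

1/5


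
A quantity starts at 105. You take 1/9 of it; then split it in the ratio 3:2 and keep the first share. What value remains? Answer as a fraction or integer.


Start with 105.
Step 1: Take 1/9: 105 * 1/9 = 35/3
Step 2: Split 3:2, first share = 35/3 * 3/5 = 7
Final result = 7

7


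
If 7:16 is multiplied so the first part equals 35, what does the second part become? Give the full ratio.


Original ratio: 7:16
First term target: 35
Scale factor = 35 / 7 = 5
Multiply second term: 16 * 5 = 80
Equivalent ratio = 35:80

35:80


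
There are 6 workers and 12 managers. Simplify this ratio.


Find GCD(6, 12)
GCD = 6
Divide both by 6: 6/6 = 1, 12/6 = 2
Simplified ratio = 1:2

1:2


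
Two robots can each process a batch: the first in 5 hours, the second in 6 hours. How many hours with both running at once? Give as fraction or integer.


Rate of A = 1/5 job per hour
Rate of B = 1/6 job per hour
Combined rate = 1/5 + 1/6
Find common denominator: (6 + 5)/(5*6) = 11/30
Combined rate = 11/30 job per hour
Time together = 1 / (11/30) = 30/11 hours

30/11


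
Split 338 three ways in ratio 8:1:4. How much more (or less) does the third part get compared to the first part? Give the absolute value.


Total parts = 8 + 1 + 4 = 13
Value per part = 338 / 13 = 26
Shares: 8*26=208, 1*26=26, 4*26=104
Third share = 104, first share = 208
Difference = |104 - 208| = 104

104


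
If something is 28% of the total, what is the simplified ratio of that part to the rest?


Part = 28%, Remainder = 72%
Ratio = 28:72
GCD(28, 72) = 4
Simplify: 7:18 = 7:18

7:18


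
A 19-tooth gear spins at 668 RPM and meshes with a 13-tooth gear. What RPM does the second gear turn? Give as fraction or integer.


Gear ratio: teeth_A * RPM_A = teeth_B * RPM_B
19 * 668 = 13 * RPM_B
12692 = 13 * RPM_B
RPM_B = 12692 / 13
RPM_B = 12692/13

12692/13


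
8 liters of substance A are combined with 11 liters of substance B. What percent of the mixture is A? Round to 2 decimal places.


Volume of A = 8 L
Volume of B = 11 L
Total volume = 8 + 11 = 19 L
Percentage of A = (8/19) * 100
= 42.11%

42.11


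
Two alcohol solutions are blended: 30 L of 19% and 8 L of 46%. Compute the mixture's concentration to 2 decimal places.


Solute in mixture 1 = 19% of 30 L = 30*19/100 = 57/10 L
Solute in mixture 2 = 46% of 8 L = 8*46/100 = 92/25 L
Total solute = 57/10 + 92/25 = 469/50 L
Total volume = 30 + 8 = 38 L
Final concentration = 469/50/38 * 100 = 24.68%

24.68


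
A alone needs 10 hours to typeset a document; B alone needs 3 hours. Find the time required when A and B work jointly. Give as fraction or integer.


Rate of A = 1/10 job per hour
Rate of B = 1/3 job per hour
Combined rate = 1/10 + 1/3
Find common denominator: (3 + 10)/(10*3) = 13/30
Combined rate = 13/30 job per hour
Time together = 1 / (13/30) = 30/13 hours

30/13


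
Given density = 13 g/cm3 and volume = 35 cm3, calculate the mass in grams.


Using mass = density * volume
Density = 13 g/cm3
Volume = 35 cm3
Mass = 13 * 35
= 455 g

455


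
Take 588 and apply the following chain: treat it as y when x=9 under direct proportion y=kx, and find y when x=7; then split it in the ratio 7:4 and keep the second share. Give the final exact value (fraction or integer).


Start with 588.
Step 1: Direct prop: k = (588)/9; new y = k*7 = 588*7/9 = 1372/3
Step 2: Split 7:4, second share = 1372/3 * 4/11 = 5488/33
Final result = 5488/33

5488/33


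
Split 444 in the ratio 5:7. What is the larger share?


Total parts = 5 + 7 = 12
Value per part = 444 / 12 = 37
First share = 5 * 37 = 185
Second share = 7 * 37 = 259
Larger share = 259

259


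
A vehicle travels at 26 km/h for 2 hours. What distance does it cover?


Using distance = speed * time
Speed = 26 km/h
Time = 2 hours
Distance = 26 * 2
= 52 km

52


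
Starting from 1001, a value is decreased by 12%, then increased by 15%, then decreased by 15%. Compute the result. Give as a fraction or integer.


Start: 1001
Step 1: decrease by 12% => multiply by 88/100
  1001 * 88/100 = 22022/25
Step 2: increase by 15% => multiply by 115/100
  22022/25 * 115/100 = 253253/250
Step 3: decrease by 15% => multiply by 85/100
  253253/250 * 85/100 = 4305301/5000
Final value = 4305301/5000

4305301/5000


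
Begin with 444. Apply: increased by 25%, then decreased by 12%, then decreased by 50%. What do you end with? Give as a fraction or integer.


Start: 444
Step 1: increase by 25% => multiply by 125/100
  444 * 125/100 = 555
Step 2: decrease by 12% => multiply by 88/100
  555 * 88/100 = 2442/5
Step 3: decrease by 50% => multiply by 50/100
  2442/5 * 50/100 = 1221/5
Final value = 1221/5

1221/5


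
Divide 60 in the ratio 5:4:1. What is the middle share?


Ratio = 5:4:1
Total parts = 5 + 4 + 1 = 10
Value per part = 60 / 10 = 6
First share = 5 * 6 = 30
Middle share = 4 * 6 = 24
Third share = 1 * 6 = 6

24


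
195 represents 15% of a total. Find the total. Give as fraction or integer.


Given: 195 is 15% of the whole
Set up: 195 = 15/100 * whole
whole = 195 * 100 / 15
whole = 19500 / 15
whole = 1300

1300


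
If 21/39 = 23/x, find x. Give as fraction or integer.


Setting up: 21/39 = 23/x
Cross multiply: 21 * x = 39 * 23
21x = 897
x = 897/21
x = 299/7

299/7


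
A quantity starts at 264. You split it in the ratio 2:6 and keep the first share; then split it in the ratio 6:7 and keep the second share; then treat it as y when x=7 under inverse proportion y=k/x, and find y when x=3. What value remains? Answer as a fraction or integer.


Start with 264.
Step 1: Split 2:6, first share = 264 * 2/8 = 66
Step 2: Split 6:7, second share = 66 * 7/13 = 462/13
Step 3: Inverse prop: k = (462/13)*7; new y = k/3 = 462/13*7/3 = 1078/13
Final result = 1078/13

1078/13


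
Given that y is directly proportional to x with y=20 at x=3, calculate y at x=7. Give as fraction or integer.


Direct proportion: y = kx
Find k: k = 20/3 = 20/3
Compute y at x=7: y = 20/3 * 7
y = 140/3

140/3


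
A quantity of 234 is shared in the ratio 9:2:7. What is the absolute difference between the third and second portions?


Total parts = 9 + 2 + 7 = 18
Value per part = 234 / 18 = 13
Shares: 9*13=117, 2*13=26, 7*13=91
Third share = 91, second share = 26
Difference = |91 - 26| = 65

65


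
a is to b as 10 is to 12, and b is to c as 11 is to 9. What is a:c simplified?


Given a:b = 10:12 and b:c = 11:9
Make b consistent. Multiply first ratio by 11: a:b = 110:132
Multiply second ratio by 12: b:c = 132:108
Now b = 132 in both, so a:b:c = 110:132:108
Therefore a:c = 110:108
Simplify by GCD: a:c = 55:54

55:54


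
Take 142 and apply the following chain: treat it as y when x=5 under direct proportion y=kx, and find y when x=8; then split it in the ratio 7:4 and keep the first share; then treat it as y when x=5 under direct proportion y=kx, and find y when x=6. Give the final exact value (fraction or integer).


Start with 142.
Step 1: Direct prop: k = (142)/5; new y = k*8 = 142*8/5 = 1136/5
Step 2: Split 7:4, first share = 1136/5 * 7/11 = 7952/55
Step 3: Direct prop: k = (7952/55)/5; new y = k*6 = 7952/55*6/5 = 47712/275
Final result = 47712/275

47712/275


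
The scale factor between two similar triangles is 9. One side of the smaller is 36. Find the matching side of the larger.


Similar triangles have proportional sides
Scale factor = 9
Smaller side = 36
Corresponding larger side = 36 * 9
= 324

324


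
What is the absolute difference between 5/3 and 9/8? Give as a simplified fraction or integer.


Simplify: 5/3 = 5/3 and 9/8 = 9/8
Find common denominator: LCD = 24
Convert: 40/24 and 27/24
Difference = |40 - 27|/24 = 13/24
Simplified = 13/24

13/24


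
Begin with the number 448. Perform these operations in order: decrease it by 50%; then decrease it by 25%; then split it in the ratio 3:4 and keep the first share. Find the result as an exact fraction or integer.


Start with 448.
Step 1: Decrease by 50%: 448 * 50/100 = 224
Step 2: Decrease by 25%: 224 * 75/100 = 168
Step 3: Split 3:4, first share = 168 * 3/7 = 72
Final result = 72

72


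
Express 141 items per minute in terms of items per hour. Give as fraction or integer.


Converting from per minute to per hour
Rate = 141 items per minute
Multiply by 60: 141 * 60
= 8460 items per hour

8460


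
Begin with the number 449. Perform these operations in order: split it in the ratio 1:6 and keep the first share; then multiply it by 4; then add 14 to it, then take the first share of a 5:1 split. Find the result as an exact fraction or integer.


Start with 449.
Step 1: Split 1:6, first share = 449 * 1/7 = 449/7
Step 2: Multiply by 4: 449/7 * 4 = 1796/7
Step 3: Add 14: 1796/7+14=1894/7; split 5:1 first = 1894/7*5/6 = 4735/21
Final result = 4735/21

4735/21


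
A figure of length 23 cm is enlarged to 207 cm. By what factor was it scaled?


Original length = 23 cm
Scaled length = 207 cm
Scale factor = 207 / 23
= 9

9


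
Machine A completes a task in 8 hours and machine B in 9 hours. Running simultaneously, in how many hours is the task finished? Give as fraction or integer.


Rate of A = 1/8 job per hour
Rate of B = 1/9 job per hour
Combined rate = 1/8 + 1/9
Find common denominator: (9 + 8)/(8*9) = 17/72
Combined rate = 17/72 job per hour
Time together = 1 / (17/72) = 72/17 hours

72/17


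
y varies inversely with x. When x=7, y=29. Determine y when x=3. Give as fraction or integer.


Inverse proportion: y = k/x
Find k: k = 7 * 29 = 203
Compute y at x=3: y = 203/3
y = 203/3

203/3


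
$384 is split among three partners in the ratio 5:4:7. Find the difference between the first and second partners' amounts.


Total parts = 5 + 4 + 7 = 16
Value per part = 384 / 16 = 24
Shares: 5*24=120, 4*24=96, 7*24=168
First share = 120, second share = 96
Difference = |120 - 96| = 24

24


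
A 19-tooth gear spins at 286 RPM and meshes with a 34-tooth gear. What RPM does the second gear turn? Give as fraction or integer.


Gear ratio: teeth_A * RPM_A = teeth_B * RPM_B
19 * 286 = 34 * RPM_B
5434 = 34 * RPM_B
RPM_B = 5434 / 34
RPM_B = 2717/17

2717/17


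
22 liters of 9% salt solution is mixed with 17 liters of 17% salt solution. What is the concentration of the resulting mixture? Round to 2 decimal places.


Solute in mixture 1 = 9% of 22 L = 22*9/100 = 99/50 L
Solute in mixture 2 = 17% of 17 L = 17*17/100 = 289/100 L
Total solute = 99/50 + 289/100 = 487/100 L
Total volume = 22 + 17 = 39 L
Final concentration = 487/100/39 * 100 = 12.49%

12.49


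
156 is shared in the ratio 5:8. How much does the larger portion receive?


Total parts = 5 + 8 = 13
Value per part = 156 / 13 = 12
First share = 5 * 12 = 60
Second share = 8 * 12 = 96
Larger share = 96

96


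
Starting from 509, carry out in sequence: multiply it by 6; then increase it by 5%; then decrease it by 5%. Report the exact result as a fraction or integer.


Start with 509.
Step 1: Multiply by 6: 509 * 6 = 3054
Step 2: Increase by 5%: 3054 * 105/100 = 32067/10
Step 3: Decrease by 5%: 32067/10 * 95/100 = 609273/200
Final result = 609273/200

609273/200


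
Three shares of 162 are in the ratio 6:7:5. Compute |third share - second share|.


Total parts = 6 + 7 + 5 = 18
Value per part = 162 / 18 = 9
Shares: 6*9=54, 7*9=63, 5*9=45
Third share = 45, second share = 63
Difference = |45 - 63| = 18

18


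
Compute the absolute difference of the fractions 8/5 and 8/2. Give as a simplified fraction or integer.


Simplify: 8/5 = 8/5 and 8/2 = 4
Find common denominator: LCD = 5
Convert: 8/5 and 20/5
Difference = |8 - 20|/5 = 12/5
Simplified = 12/5

12/5


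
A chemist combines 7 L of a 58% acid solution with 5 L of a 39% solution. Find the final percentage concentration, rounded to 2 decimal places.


Solute in mixture 1 = 58% of 7 L = 7*58/100 = 203/50 L
Solute in mixture 2 = 39% of 5 L = 5*39/100 = 39/20 L
Total solute = 203/50 + 39/20 = 601/100 L
Total volume = 7 + 5 = 12 L
Final concentration = 601/100/12 * 100 = 50.08%

50.08


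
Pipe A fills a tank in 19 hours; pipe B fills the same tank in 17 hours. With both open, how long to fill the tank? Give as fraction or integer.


Rate of A = 1/19 job per hour
Rate of B = 1/17 job per hour
Combined rate = 1/19 + 1/17
Find common denominator: (17 + 19)/(19*17) = 36/323
Combined rate = 36/323 job per hour
Time together = 1 / (36/323) = 323/36 hours

323/36


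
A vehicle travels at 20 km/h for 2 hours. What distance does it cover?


Using distance = speed * time
Speed = 20 km/h
Time = 2 hours
Distance = 20 * 2
= 40 km

40


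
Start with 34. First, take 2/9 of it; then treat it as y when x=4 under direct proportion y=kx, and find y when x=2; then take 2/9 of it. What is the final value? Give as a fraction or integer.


Start with 34.
Step 1: Take 2/9: 34 * 2/9 = 68/9
Step 2: Direct prop: k = (68/9)/4; new y = k*2 = 68/9*2/4 = 34/9
Step 3: Take 2/9: 34/9 * 2/9 = 68/81
Final result = 68/81

68/81


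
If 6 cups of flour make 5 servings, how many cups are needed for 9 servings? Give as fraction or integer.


Original: 6 cups for 5 servings
Target servings = 9
Scaling factor = 9/5
New amount = 6 * 9/5
= 54/5
= 54/5 cups

54/5


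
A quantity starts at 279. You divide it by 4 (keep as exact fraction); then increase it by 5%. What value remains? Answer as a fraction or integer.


Start with 279.
Step 1: Divide by 4: 279 / 4 = 279/4
Step 2: Increase by 5%: 279/4 * 105/100 = 5859/80
Final result = 5859/80

5859/80


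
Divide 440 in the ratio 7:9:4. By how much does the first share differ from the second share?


Total parts = 7 + 9 + 4 = 20
Value per part = 440 / 20 = 22
Shares: 7*22=154, 9*22=198, 4*22=88
First share = 154, second share = 198
Difference = |154 - 198| = 44

44


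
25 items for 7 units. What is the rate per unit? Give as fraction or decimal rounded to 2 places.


Total items = 25
Number of units = 7
Unit rate = 25 / 7
= 3.57 items per unit

3.57


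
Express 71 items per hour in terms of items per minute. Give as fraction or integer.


Converting from per hour to per minute
Rate = 71 items per hour
Divide by 60: 71/60
= 71/60 items per minute

71/60


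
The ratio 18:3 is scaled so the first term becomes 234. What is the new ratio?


Original ratio: 18:3
First term target: 234
Scale factor = 234 / 18 = 13
Multiply second term: 3 * 13 = 39
Equivalent ratio = 234:39

234:39


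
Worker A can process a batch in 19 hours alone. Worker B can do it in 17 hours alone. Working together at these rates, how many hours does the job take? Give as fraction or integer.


Rate of A = 1/19 job per hour
Rate of B = 1/17 job per hour
Combined rate = 1/19 + 1/17
Find common denominator: (17 + 19)/(19*17) = 36/323
Combined rate = 36/323 job per hour
Time together = 1 / (36/323) = 323/36 hours

323/36


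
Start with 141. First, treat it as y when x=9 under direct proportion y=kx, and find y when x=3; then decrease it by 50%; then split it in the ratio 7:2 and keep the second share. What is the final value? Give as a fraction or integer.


Start with 141.
Step 1: Direct prop: k = (141)/9; new y = k*3 = 141*3/9 = 47
Step 2: Decrease by 50%: 47 * 50/100 = 47/2
Step 3: Split 7:2, second share = 47/2 * 2/9 = 47/9
Final result = 47/9

47/9


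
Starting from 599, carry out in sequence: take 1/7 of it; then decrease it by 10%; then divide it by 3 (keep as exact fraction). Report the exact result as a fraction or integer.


Start with 599.
Step 1: Take 1/7: 599 * 1/7 = 599/7
Step 2: Decrease by 10%: 599/7 * 90/100 = 5391/70
Step 3: Divide by 3: 5391/70 / 3 = 1797/70
Final result = 1797/70

1797/70


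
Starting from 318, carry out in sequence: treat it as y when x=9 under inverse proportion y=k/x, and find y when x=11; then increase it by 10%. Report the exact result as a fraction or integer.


Start with 318.
Step 1: Inverse prop: k = (318)*9; new y = k/11 = 318*9/11 = 2862/11
Step 2: Increase by 10%: 2862/11 * 110/100 = 1431/5
Final result = 1431/5

1431/5


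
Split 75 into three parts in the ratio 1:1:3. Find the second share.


Ratio = 1:1:3
Total parts = 1 + 1 + 3 = 5
Value per part = 75 / 5 = 15
First share = 1 * 15 = 15
Middle share = 1 * 15 = 15
Third share = 3 * 15 = 45

15


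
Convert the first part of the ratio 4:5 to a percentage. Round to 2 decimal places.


Total parts = 4 + 5 = 9
First part fraction = 4/9
Percentage = (4/9) * 100
= 0.444444 * 100
= 44.44%

44.44


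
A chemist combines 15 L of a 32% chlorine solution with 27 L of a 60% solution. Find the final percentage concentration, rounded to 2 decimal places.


Solute in mixture 1 = 32% of 15 L = 15*32/100 = 24/5 L
Solute in mixture 2 = 60% of 27 L = 27*60/100 = 81/5 L
Total solute = 24/5 + 81/5 = 21 L
Total volume = 15 + 27 = 42 L
Final concentration = 21/42 * 100 = 50.00%

50.00


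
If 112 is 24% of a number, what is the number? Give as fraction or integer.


Given: 112 is 24% of the whole
Set up: 112 = 24/100 * whole
whole = 112 * 100 / 24
whole = 11200 / 24
whole = 1400/3

1400/3


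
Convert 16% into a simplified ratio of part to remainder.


Part = 16%, Remainder = 84%
Ratio = 16:84
GCD(16, 84) = 4
Simplify: 4:21 = 4:21

4:21


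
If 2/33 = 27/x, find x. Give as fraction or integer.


Setting up: 2/33 = 27/x
Cross multiply: 2 * x = 33 * 27
2x = 891
x = 891/2
x = 891/2

891/2


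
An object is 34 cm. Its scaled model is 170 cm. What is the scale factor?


Original length = 34 cm
Scaled length = 170 cm
Scale factor = 170 / 34
= 5

5


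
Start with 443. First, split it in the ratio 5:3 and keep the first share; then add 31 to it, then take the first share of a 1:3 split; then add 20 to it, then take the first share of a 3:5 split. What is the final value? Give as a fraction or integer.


Start with 443.
Step 1: Split 5:3, first share = 443 * 5/8 = 2215/8
Step 2: Add 31: 2215/8+31=2463/8; split 1:3 first = 2463/8*1/4 = 2463/32
Step 3: Add 20: 2463/32+20=3103/32; split 3:5 first = 3103/32*3/8 = 9309/256
Final result = 9309/256

9309/256


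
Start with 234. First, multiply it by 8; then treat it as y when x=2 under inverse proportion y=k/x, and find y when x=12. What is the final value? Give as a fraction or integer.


Start with 234.
Step 1: Multiply by 8: 234 * 8 = 1872
Step 2: Inverse prop: k = (1872)*2; new y = k/12 = 1872*2/12 = 312
Final result = 312

312


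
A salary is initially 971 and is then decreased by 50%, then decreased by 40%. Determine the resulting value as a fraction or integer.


Start: 971
Step 1: decrease by 50% => multiply by 50/100
  971 * 50/100 = 971/2
Step 2: decrease by 40% => multiply by 60/100
  971/2 * 60/100 = 2913/10
Final value = 2913/10

2913/10


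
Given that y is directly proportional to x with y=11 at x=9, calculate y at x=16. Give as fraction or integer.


Direct proportion: y = kx
Find k: k = 11/9 = 11/9
Compute y at x=16: y = 11/9 * 16
y = 176/9

176/9


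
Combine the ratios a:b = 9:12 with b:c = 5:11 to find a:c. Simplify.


Given a:b = 9:12 and b:c = 5:11
Make b consistent. Multiply first ratio by 5: a:b = 45:60
Multiply second ratio by 12: b:c = 60:132
Now b = 60 in both, so a:b:c = 45:60:132
Therefore a:c = 45:132
Simplify by GCD: a:c = 15:44

15:44


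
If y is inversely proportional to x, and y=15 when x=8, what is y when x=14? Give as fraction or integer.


Inverse proportion: y = k/x
Find k: k = 8 * 15 = 120
Compute y at x=14: y = 120/14
y = 60/7

60/7


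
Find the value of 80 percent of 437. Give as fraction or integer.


Compute 80% of 437
Convert percentage: 80% = 80/100
Multiply: 437 * 80/100
= 34960/100
= 1748/5

1748/5


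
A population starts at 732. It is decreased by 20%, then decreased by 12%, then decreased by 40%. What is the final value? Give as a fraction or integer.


Start: 732
Step 1: decrease by 20% => multiply by 80/100
  732 * 80/100 = 2928/5
Step 2: decrease by 12% => multiply by 88/100
  2928/5 * 88/100 = 64416/125
Step 3: decrease by 40% => multiply by 60/100
  64416/125 * 60/100 = 193248/625
Final value = 193248/625

193248/625


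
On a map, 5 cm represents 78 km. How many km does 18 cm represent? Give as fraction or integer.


Map scale: 5 cm = 78 km
Measured distance on map = 18 cm
Set up proportion: 18 * 78 / 5
= 1404 / 5
= 1404/5 km

1404/5


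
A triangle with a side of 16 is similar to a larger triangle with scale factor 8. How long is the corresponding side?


Similar triangles have proportional sides
Scale factor = 8
Smaller side = 16
Corresponding larger side = 16 * 8
= 128

128


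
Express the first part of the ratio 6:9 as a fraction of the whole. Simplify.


Total parts = 6 + 9 = 15
First part fraction = 6/15
Simplify: 6/15 = 2/5

2/5


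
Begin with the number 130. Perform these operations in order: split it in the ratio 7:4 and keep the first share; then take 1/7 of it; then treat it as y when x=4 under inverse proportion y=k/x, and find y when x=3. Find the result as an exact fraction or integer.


Start with 130.
Step 1: Split 7:4, first share = 130 * 7/11 = 910/11
Step 2: Take 1/7: 910/11 * 1/7 = 130/11
Step 3: Inverse prop: k = (130/11)*4; new y = k/3 = 130/11*4/3 = 520/33
Final result = 520/33

520/33


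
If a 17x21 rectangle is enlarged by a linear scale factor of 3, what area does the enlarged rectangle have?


Original dimensions: 17 x 21
Enlargement factor = 3
New width = 17 * 3 = 51
New height = 21 * 3 = 63
New area = 51 * 63 = 3213

3213


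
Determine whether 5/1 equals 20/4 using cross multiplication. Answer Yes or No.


Cross multiply to check 5/1 = 20/4
Left cross product: 5 * 4 = 20
Right cross product: 1 * 20 = 20
20 = 20
Equal, so proportions match => Yes

Yes


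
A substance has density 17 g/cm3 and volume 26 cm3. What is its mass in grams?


Using mass = density * volume
Density = 17 g/cm3
Volume = 26 cm3
Mass = 17 * 26
= 442 g

442


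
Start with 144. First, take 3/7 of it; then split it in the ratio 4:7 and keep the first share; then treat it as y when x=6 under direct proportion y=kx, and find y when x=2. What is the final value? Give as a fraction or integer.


Start with 144.
Step 1: Take 3/7: 144 * 3/7 = 432/7
Step 2: Split 4:7, first share = 432/7 * 4/11 = 1728/77
Step 3: Direct prop: k = (1728/77)/6; new y = k*2 = 1728/77*2/6 = 576/77
Final result = 576/77

576/77


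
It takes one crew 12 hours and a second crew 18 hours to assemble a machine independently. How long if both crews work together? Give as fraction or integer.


Rate of A = 1/12 job per hour
Rate of B = 1/18 job per hour
Combined rate = 1/12 + 1/18
Find common denominator: (18 + 12)/(12*18) = 30/216
Combined rate = 5/36 job per hour
Time together = 1 / (5/36) = 36/5 hours

36/5


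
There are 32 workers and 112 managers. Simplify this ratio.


Find GCD(32, 112)
GCD = 16
Divide both by 16: 32/16 = 2, 112/16 = 7
Simplified ratio = 2:7

2:7


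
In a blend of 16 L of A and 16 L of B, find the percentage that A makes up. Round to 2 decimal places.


Volume of A = 16 L
Volume of B = 16 L
Total volume = 16 + 16 = 32 L
Percentage of A = (16/32) * 100
= 50.00%

50.00


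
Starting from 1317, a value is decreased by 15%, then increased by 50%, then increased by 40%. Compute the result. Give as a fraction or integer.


Start: 1317
Step 1: decrease by 15% => multiply by 85/100
  1317 * 85/100 = 22389/20
Step 2: increase by 50% => multiply by 150/100
  22389/20 * 150/100 = 67167/40
Step 3: increase by 40% => multiply by 140/100
  67167/40 * 140/100 = 470169/200
Final value = 470169/200

470169/200


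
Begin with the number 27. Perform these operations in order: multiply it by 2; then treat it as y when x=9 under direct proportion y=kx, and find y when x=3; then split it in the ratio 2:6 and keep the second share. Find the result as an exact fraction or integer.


Start with 27.
Step 1: Multiply by 2: 27 * 2 = 54
Step 2: Direct prop: k = (54)/9; new y = k*3 = 54*3/9 = 18
Step 3: Split 2:6, second share = 18 * 6/8 = 27/2
Final result = 27/2

27/2


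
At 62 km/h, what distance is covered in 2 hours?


Using distance = speed * time
Speed = 62 km/h
Time = 2 hours
Distance = 62 * 2
= 124 km

124


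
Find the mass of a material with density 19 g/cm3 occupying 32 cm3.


Using mass = density * volume
Density = 19 g/cm3
Volume = 32 cm3
Mass = 19 * 32
= 608 g

608


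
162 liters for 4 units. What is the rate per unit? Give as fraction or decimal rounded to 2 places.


Total liters = 162
Number of units = 4
Unit rate = 162 / 4
= 40.50 liters per unit

40.50


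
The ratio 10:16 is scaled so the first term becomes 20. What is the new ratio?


Original ratio: 10:16
First term target: 20
Scale factor = 20 / 10 = 2
Multiply second term: 16 * 2 = 32
Equivalent ratio = 20:32

20:32


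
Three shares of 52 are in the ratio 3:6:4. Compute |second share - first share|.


Total parts = 3 + 6 + 4 = 13
Value per part = 52 / 13 = 4
Shares: 3*4=12, 6*4=24, 4*4=16
Second share = 24, first share = 12
Difference = |24 - 12| = 12

12


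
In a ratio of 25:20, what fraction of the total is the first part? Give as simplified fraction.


Total parts = 25 + 20 = 45
First part fraction = 25/45
Simplify: 25/45 = 5/9

5/9


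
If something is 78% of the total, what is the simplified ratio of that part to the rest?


Part = 78%, Remainder = 22%
Ratio = 78:22
GCD(78, 22) = 2
Simplify: 39:11 = 39:11

39:11


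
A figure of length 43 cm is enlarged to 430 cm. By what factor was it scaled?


Original length = 43 cm
Scaled length = 430 cm
Scale factor = 430 / 43
= 10

10


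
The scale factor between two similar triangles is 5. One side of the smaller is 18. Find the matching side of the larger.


Similar triangles have proportional sides
Scale factor = 5
Smaller side = 18
Corresponding larger side = 18 * 5
= 90

90


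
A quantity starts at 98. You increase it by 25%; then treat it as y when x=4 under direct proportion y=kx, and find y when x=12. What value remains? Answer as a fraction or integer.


Start with 98.
Step 1: Increase by 25%: 98 * 125/100 = 245/2
Step 2: Direct prop: k = (245/2)/4; new y = k*12 = 245/2*12/4 = 735/2
Final result = 735/2

735/2


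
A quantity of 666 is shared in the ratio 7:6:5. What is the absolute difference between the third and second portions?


Total parts = 7 + 6 + 5 = 18
Value per part = 666 / 18 = 37
Shares: 7*37=259, 6*37=222, 5*37=185
Third share = 185, second share = 222
Difference = |185 - 222| = 37

37


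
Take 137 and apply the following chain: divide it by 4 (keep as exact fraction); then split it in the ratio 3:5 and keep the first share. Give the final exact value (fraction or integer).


Start with 137.
Step 1: Divide by 4: 137 / 4 = 137/4
Step 2: Split 3:5, first share = 137/4 * 3/8 = 411/32
Final result = 411/32

411/32


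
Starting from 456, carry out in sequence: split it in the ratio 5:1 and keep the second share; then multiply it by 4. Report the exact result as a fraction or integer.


Start with 456.
Step 1: Split 5:1, second share = 456 * 1/6 = 76
Step 2: Multiply by 4: 76 * 4 = 304
Final result = 304

304


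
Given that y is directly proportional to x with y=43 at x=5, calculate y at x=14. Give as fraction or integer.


Direct proportion: y = kx
Find k: k = 43/5 = 43/5
Compute y at x=14: y = 43/5 * 14
y = 602/5

602/5


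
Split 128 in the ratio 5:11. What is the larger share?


Total parts = 5 + 11 = 16
Value per part = 128 / 16 = 8
First share = 5 * 8 = 40
Second share = 11 * 8 = 88
Larger share = 88

88


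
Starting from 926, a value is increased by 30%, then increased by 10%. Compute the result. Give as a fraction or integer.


Start: 926
Step 1: increase by 30% => multiply by 130/100
  926 * 130/100 = 6019/5
Step 2: increase by 10% => multiply by 110/100
  6019/5 * 110/100 = 66209/50
Final value = 66209/50

66209/50


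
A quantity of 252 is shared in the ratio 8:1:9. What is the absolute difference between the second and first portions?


Total parts = 8 + 1 + 9 = 18
Value per part = 252 / 18 = 14
Shares: 8*14=112, 1*14=14, 9*14=126
Second share = 14, first share = 112
Difference = |14 - 112| = 98

98


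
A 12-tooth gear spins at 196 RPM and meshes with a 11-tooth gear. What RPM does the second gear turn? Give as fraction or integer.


Gear ratio: teeth_A * RPM_A = teeth_B * RPM_B
12 * 196 = 11 * RPM_B
2352 = 11 * RPM_B
RPM_B = 2352 / 11
RPM_B = 2352/11

2352/11


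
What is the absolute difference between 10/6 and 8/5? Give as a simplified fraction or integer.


Simplify: 10/6 = 5/3 and 8/5 = 8/5
Find common denominator: LCD = 15
Convert: 25/15 and 24/15
Difference = |25 - 24|/15 = 1/15
Simplified = 1/15

1/15


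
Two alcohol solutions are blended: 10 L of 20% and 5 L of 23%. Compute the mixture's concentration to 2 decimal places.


Solute in mixture 1 = 20% of 10 L = 10*20/100 = 2 L
Solute in mixture 2 = 23% of 5 L = 5*23/100 = 23/20 L
Total solute = 2 + 23/20 = 63/20 L
Total volume = 10 + 5 = 15 L
Final concentration = 63/20/15 * 100 = 21.00%

21.00


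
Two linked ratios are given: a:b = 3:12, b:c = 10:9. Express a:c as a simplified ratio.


Given a:b = 3:12 and b:c = 10:9
Make b consistent. Multiply first ratio by 10: a:b = 30:120
Multiply second ratio by 12: b:c = 120:108
Now b = 120 in both, so a:b:c = 30:120:108
Therefore a:c = 30:108
Simplify by GCD: a:c = 5:18

5:18


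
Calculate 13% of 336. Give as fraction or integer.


Compute 13% of 336
Convert percentage: 13% = 13/100
Multiply: 336 * 13/100
= 4368/100
= 1092/25

1092/25


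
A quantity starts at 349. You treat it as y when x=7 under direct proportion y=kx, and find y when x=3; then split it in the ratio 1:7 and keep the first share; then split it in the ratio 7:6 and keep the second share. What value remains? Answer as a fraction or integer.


Start with 349.
Step 1: Direct prop: k = (349)/7; new y = k*3 = 349*3/7 = 1047/7
Step 2: Split 1:7, first share = 1047/7 * 1/8 = 1047/56
Step 3: Split 7:6, second share = 1047/56 * 6/13 = 3141/364
Final result = 3141/364

3141/364


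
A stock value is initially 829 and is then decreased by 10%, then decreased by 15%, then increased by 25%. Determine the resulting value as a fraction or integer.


Start: 829
Step 1: decrease by 10% => multiply by 90/100
  829 * 90/100 = 7461/10
Step 2: decrease by 15% => multiply by 85/100
  7461/10 * 85/100 = 126837/200
Step 3: increase by 25% => multiply by 125/100
  126837/200 * 125/100 = 126837/160
Final value = 126837/160

126837/160


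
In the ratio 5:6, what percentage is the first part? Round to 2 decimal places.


Total parts = 5 + 6 = 11
First part fraction = 5/11
Percentage = (5/11) * 100
= 0.454545 * 100
= 45.45%

45.45


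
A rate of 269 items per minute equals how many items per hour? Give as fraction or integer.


Converting from per minute to per hour
Rate = 269 items per minute
Multiply by 60: 269 * 60
= 16140 items per hour

16140


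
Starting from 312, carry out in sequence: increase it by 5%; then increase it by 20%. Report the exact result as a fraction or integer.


Start with 312.
Step 1: Increase by 5%: 312 * 105/100 = 1638/5
Step 2: Increase by 20%: 1638/5 * 120/100 = 9828/25
Final result = 9828/25

9828/25


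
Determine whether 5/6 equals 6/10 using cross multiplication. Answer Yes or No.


Cross multiply to check 5/6 = 6/10
Left cross product: 5 * 10 = 50
Right cross product: 6 * 6 = 36
50 != 36
Not equal, so proportions differ => No

No


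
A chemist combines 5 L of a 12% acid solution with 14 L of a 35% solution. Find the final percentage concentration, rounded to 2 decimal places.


Solute in mixture 1 = 12% of 5 L = 5*12/100 = 3/5 L
Solute in mixture 2 = 35% of 14 L = 14*35/100 = 49/10 L
Total solute = 3/5 + 49/10 = 11/2 L
Total volume = 5 + 14 = 19 L
Final concentration = 11/2/19 * 100 = 28.95%

28.95


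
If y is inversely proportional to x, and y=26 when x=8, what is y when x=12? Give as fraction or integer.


Inverse proportion: y = k/x
Find k: k = 8 * 26 = 208
Compute y at x=12: y = 208/12
y = 52/3

52/3


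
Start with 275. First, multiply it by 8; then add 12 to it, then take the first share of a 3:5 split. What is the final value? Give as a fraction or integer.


Start with 275.
Step 1: Multiply by 8: 275 * 8 = 2200
Step 2: Add 12: 2200+12=2212; split 3:5 first = 2212*3/8 = 1659/2
Final result = 1659/2

1659/2
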